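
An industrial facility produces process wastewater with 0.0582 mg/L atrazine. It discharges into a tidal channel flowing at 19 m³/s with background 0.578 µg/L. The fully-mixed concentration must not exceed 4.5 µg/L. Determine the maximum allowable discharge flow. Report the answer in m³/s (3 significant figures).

0.578 µg/L = 0.000578 mg/L.
4.5 µg/L = 0.0045 mg/L.
Mass balance at complete mixing: C_std·(Q_w + Q_r) = Q_w·C_e + Q_r·C_b.
Rearranging, Q_w = Q_r·(C_std − C_b)/(C_e − C_std) = 19·(0.0045 − 0.000578) / (0.0582 − 0.0045) = 1.388 m³/s.

1.39 m³/s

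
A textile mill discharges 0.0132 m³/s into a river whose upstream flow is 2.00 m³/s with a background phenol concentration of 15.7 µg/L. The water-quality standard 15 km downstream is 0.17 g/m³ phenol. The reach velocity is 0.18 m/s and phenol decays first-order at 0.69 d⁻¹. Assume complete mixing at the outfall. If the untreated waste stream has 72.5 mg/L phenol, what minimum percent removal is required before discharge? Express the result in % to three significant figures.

33.7 %

15.7 µg/L = 0.0157 mg/L.
Travel time to the compliance point: t = 1.5e+04/0.18 = 8.333e+04 s = 0.9645 d; decay factor exp(−0.69·0.9645) = 0.514.
So the concentration just after mixing may be at most 0.17/0.514 = 0.3307 mg/L.
Mass balance: 0.3307·2.013 = 0.0132·Cₑ + 2·0.0157.
Cₑ = (0.6658 − 0.0314) / 0.0132 = 48.06 mg/L.
Required removal = 1 − 48.06/72.5 = 33.71 %.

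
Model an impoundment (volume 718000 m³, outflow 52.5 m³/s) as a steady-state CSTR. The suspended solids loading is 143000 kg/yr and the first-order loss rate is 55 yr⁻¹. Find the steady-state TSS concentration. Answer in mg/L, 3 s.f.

0.0843 mg/L

Outflow Q = 52.5 m³/s × 3.156e+07 s/yr = 1.657e+09 m³/yr.
Steady-state CSTR mass balance: W = Q·C + k·V·C, so C = W/(Q + kV).
Q + kV = 1.657e+09 + 55·718000 = 1.696e+09 m³/yr.
C = 143000/1.696e+09 = 8.43e-05 kg/m³ = 0.0843 mg/L.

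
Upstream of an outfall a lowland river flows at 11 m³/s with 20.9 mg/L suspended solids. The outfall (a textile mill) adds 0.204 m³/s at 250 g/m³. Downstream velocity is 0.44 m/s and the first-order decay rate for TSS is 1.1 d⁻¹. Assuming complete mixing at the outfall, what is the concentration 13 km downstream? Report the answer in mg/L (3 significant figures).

17.2 mg/L

After complete mixing, C₀ = (0.204·250 + 11·20.9) / 11.2 = 25.07 mg/L.
Travel time t = 1.3e+04 m / 0.44 m/s = 2.955e+04 s = 0.342 d.
C = 25.07·exp(−1.1·0.342) = 25.07·0.6865 = 17.21 mg/L.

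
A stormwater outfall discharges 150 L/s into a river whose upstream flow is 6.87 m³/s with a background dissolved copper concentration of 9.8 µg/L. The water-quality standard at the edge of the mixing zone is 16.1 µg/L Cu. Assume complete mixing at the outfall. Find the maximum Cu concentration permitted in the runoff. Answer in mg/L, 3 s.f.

0.305 mg/L

150 L/s = 0.15 m³/s.
9.8 µg/L = 0.0098 mg/L.
16.1 µg/L = 0.0161 mg/L.
Mass balance: 0.0161·7.02 = 0.15·Cₑ + 6.87·0.0098.
Cₑ = (0.113 − 0.06733) / 0.15 = 0.3046 mg/L.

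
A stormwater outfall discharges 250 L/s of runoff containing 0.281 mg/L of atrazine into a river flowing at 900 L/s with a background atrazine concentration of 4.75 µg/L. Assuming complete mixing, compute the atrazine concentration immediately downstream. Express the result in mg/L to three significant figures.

250 L/s = 0.25 m³/s.
900 L/s = 0.9 m³/s.
4.75 µg/L = 0.00475 mg/L.
Flow-weighted mixing gives C = (0.25·0.281 + 0.9·0.00475) / (0.25 + 0.9) = 0.07453/1.15 = 0.0648 mg/L.

0.0648 mg/L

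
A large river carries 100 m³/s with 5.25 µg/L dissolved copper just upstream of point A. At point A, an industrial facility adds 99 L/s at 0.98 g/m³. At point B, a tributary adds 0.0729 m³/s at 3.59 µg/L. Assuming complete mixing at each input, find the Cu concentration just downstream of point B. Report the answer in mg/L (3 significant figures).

0.00621 mg/L

5.25 µg/L = 0.00525 mg/L.
99 L/s = 0.099 m³/s.
After input A: C = (100·0.00525 + 0.099·0.98) / 100.1 = 0.006214 mg/L.
3.59 µg/L = 0.00359 mg/L.
After input B: C = (100.1·0.006214 + 0.0729·0.00359) / 100.2 = 0.006212 mg/L.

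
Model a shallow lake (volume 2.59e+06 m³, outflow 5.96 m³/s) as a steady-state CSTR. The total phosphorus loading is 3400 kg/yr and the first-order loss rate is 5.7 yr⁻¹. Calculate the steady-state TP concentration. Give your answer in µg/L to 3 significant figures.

Outflow Q = 5.96 m³/s × 3.156e+07 s/yr = 1.881e+08 m³/yr.
Steady-state CSTR mass balance: W = Q·C + k·V·C, so C = W/(Q + kV).
Q + kV = 1.881e+08 + 5.7·2.59e+06 = 2.028e+08 m³/yr.
C = 3400/2.028e+08 = 1.676e-05 kg/m³ = 0.01676 mg/L = 16.76 µg/L.

16.8 µg/L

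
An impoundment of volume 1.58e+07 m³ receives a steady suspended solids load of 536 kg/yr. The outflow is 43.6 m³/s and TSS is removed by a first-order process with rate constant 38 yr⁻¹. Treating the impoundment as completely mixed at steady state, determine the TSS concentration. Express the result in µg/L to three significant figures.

0.271 µg/L

Outflow Q = 43.6 m³/s × 3.156e+07 s/yr = 1.376e+09 m³/yr.
Steady-state CSTR mass balance: W = Q·C + k·V·C, so C = W/(Q + kV).
Q + kV = 1.376e+09 + 38·1.58e+07 = 1.976e+09 m³/yr.
C = 536/1.976e+09 = 2.712e-07 kg/m³ = 0.0002712 mg/L = 0.2712 µg/L.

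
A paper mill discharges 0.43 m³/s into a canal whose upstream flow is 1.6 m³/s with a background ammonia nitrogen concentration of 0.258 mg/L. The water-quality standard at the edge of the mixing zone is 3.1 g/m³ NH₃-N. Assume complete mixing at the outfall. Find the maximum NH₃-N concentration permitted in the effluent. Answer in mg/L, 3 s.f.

Mass balance: 3.1·2.03 = 0.43·Cₑ + 1.6·0.258.
Cₑ = (6.293 − 0.4128) / 0.43 = 13.67 mg/L.

13.7 mg/L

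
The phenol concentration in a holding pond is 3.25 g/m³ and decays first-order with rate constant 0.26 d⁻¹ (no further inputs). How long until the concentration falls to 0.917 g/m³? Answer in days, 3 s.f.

4.87 d

t = ln(C₀/C)/k = ln(3.25/0.917)/0.26 = 1.265/0.26 = 4.867 d.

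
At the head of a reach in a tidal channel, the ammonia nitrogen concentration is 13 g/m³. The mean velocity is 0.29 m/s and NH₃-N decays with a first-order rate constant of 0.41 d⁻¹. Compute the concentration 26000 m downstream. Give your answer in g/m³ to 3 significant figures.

Travel time t = 26000 m / 0.29 m/s = 2.6e+04/0.29 = 8.966e+04 s = 1.038 d.
First-order decay: C = 13·exp(−0.41·1.038) = 13·0.6535 = 8.495 g/m³.

8.50 g/m³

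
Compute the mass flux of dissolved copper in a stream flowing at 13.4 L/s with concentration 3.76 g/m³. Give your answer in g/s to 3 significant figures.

13.4 L/s = 0.0134 m³/s.
Mass flux = Q·C = 0.0134 m³/s × 3.76 g/m³ = 0.05038 g/s.

0.0504 g/s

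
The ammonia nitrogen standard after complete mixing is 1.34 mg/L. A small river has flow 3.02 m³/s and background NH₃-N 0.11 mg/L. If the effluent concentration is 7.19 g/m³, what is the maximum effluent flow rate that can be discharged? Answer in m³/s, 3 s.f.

Mass balance at complete mixing: C_std·(Q_w + Q_r) = Q_w·C_e + Q_r·C_b.
Rearranging, Q_w = Q_r·(C_std − C_b)/(C_e − C_std) = 3.02·(1.34 − 0.11) / (7.19 − 1.34) = 0.635 m³/s.

0.635 m³/s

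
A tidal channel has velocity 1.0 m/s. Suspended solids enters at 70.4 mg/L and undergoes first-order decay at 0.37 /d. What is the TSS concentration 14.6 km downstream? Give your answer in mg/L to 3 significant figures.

66.1 mg/L

Travel time t = 14.6 km / 1.0 m/s = 1.46e+04/1.0 = 1.46e+04 s = 0.169 d.
First-order decay: C = 70.4·exp(−0.37·0.169) = 70.4·0.9394 = 66.13 mg/L.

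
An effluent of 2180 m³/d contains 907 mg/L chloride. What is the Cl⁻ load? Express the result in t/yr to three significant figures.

2180 m³/d = 0.02523 m³/s.
Mass flux = Q·C = 0.02523 m³/s × 907 g/m³ = 22.88 g/s.
= 22.88 g/s × 31.56 = 722.2 t/yr.

722 t/yr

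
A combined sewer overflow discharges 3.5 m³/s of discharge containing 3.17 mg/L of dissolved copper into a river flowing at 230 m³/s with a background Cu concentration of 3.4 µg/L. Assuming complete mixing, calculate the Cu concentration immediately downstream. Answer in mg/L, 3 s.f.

3.4 µg/L = 0.0034 mg/L.
Conservation of mass across the mixing zone: C = (3.5·3.17 + 230·0.0034) / (3.5 + 230) = 11.88/233.5 = 0.05087 mg/L.

0.0509 mg/L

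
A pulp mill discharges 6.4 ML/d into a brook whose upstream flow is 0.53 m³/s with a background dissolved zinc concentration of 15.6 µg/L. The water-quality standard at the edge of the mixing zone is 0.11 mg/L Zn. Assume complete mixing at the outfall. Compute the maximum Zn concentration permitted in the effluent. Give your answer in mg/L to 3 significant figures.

6.4 ML/d = 0.07407 m³/s.
15.6 µg/L = 0.0156 mg/L.
Mass balance: 0.11·0.6041 = 0.07407·Cₑ + 0.53·0.0156.
Cₑ = (0.06645 − 0.008268) / 0.07407 = 0.7854 mg/L.

0.785 mg/L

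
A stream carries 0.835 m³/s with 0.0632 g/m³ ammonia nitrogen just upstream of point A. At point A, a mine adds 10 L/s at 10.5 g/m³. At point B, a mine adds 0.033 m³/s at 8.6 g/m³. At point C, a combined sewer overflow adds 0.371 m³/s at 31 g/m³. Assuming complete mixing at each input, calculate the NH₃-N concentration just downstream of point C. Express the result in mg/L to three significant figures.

10 L/s = 0.01 m³/s.
After input A: C = (0.835·0.0632 + 0.01·10.5) / 0.845 = 0.1867 mg/L.
After input B: C = (0.845·0.1867 + 0.033·8.6) / 0.878 = 0.5029 mg/L.
After input C: C = (0.878·0.5029 + 0.371·31) / 1.249 = 9.562 mg/L.

9.56 mg/L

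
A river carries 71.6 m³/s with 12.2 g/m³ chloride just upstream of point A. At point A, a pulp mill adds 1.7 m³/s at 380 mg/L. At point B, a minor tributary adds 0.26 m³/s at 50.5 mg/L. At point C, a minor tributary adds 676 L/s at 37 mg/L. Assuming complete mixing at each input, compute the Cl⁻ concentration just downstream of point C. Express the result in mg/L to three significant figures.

After input A: C = (71.6·12.2 + 1.7·380) / 73.3 = 20.73 mg/L.
After input B: C = (73.3·20.73 + 0.26·50.5) / 73.56 = 20.84 mg/L.
676 L/s = 0.676 m³/s.
After input C: C = (73.56·20.84 + 0.676·37) / 74.24 = 20.98 mg/L.

21.0 mg/L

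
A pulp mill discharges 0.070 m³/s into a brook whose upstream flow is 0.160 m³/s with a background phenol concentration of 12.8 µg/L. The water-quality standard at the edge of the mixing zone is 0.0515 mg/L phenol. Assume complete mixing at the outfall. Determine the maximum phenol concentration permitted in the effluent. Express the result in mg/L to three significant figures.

12.8 µg/L = 0.0128 mg/L.
Mass balance: 0.0515·0.23 = 0.07·Cₑ + 0.16·0.0128.
Cₑ = (0.01184 − 0.002048) / 0.07 = 0.14 mg/L.

0.140 mg/L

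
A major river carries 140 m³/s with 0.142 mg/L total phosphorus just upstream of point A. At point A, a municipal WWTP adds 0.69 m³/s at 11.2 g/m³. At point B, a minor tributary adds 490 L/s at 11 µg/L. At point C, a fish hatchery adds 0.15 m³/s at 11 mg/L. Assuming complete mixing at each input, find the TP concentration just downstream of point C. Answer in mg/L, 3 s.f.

After input A: C = (140·0.142 + 0.69·11.2) / 140.7 = 0.1962 mg/L.
490 L/s = 0.49 m³/s.
11 µg/L = 0.011 mg/L.
After input B: C = (140.7·0.1962 + 0.49·0.011) / 141.2 = 0.1956 mg/L.
After input C: C = (141.2·0.1956 + 0.15·11) / 141.3 = 0.2071 mg/L.

0.207 mg/L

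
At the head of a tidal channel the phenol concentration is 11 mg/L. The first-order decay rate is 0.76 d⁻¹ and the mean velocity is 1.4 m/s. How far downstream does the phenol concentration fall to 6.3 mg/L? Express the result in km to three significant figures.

88.7 km

From C = C₀·e^(−kt), t = ln(C₀/C)/k = ln(11/6.3)/0.76 = 0.5573/0.76 = 0.7333 d.
Distance = v·t = 1.4 m/s × 6.336e+04 s = 8.871e+04 m = 88.71 km.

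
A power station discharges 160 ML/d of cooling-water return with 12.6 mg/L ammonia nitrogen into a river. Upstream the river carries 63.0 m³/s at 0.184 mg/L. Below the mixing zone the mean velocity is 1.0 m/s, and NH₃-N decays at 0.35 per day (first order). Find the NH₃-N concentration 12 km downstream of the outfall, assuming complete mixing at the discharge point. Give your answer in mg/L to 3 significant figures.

0.513 mg/L

160 ML/d = 1.852 m³/s.
After complete mixing, C₀ = (1.852·12.6 + 63·0.184) / 64.85 = 0.5385 mg/L.
Travel time t = 1.2e+04 m / 1.0 m/s = 1.2e+04 s = 0.1389 d.
C = 0.5385·exp(−0.35·0.1389) = 0.5385·0.9526 = 0.513 mg/L.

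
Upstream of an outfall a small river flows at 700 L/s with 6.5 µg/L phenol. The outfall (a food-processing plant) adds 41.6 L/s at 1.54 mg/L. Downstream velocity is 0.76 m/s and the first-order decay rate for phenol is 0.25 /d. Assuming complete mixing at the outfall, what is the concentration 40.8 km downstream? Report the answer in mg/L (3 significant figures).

0.0792 mg/L

41.6 L/s = 0.0416 m³/s.
700 L/s = 0.7 m³/s.
6.5 µg/L = 0.0065 mg/L.
After complete mixing, C₀ = (0.0416·1.54 + 0.7·0.0065) / 0.7416 = 0.09252 mg/L.
Travel time t = 4.08e+04 m / 0.76 m/s = 5.368e+04 s = 0.6213 d.
C = 0.09252·exp(−0.25·0.6213) = 0.09252·0.8561 = 0.07921 mg/L.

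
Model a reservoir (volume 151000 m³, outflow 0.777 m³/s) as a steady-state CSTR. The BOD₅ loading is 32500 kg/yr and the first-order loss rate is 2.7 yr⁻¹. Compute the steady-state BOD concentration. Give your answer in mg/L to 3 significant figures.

Outflow Q = 0.777 m³/s × 3.156e+07 s/yr = 2.452e+07 m³/yr.
Steady-state CSTR mass balance: W = Q·C + k·V·C, so C = W/(Q + kV).
Q + kV = 2.452e+07 + 2.7·151000 = 2.493e+07 m³/yr.
C = 32500/2.493e+07 = 0.001304 kg/m³ = 1.304 mg/L.

1.30 mg/L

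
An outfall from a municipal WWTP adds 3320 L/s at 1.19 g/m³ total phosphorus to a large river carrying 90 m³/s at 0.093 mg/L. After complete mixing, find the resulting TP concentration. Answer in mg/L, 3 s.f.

0.132 mg/L

3320 L/s = 3.32 m³/s.
By mass balance at complete mixing, C = (3.32·1.19 + 90·0.093) / (3.32 + 90) = 12.32/93.32 = 0.132 mg/L.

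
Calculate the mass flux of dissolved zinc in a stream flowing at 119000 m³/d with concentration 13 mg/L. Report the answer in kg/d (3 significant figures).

119000 m³/d = 1.377 m³/s.
Mass flux = Q·C = 1.377 m³/s × 13 g/m³ = 17.91 g/s.
= 17.91 g/s × 86.4 = 1547 kg/d.

1550 kg/d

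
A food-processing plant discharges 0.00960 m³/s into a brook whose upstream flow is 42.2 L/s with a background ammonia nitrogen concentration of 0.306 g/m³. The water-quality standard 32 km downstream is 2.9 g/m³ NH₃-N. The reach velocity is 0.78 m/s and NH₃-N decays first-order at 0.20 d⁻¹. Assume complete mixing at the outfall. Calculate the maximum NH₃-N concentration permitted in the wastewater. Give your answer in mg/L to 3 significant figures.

15.9 mg/L

42.2 L/s = 0.0422 m³/s.
Travel time to the compliance point: t = 3.2e+04/0.78 = 4.103e+04 s = 0.4748 d; decay factor exp(−0.20·0.4748) = 0.9094.
So the concentration just after mixing may be at most 2.9/0.9094 = 3.189 mg/L.
Mass balance: 3.189·0.0518 = 0.0096·Cₑ + 0.0422·0.306.
Cₑ = (0.1652 − 0.01291) / 0.0096 = 15.86 mg/L.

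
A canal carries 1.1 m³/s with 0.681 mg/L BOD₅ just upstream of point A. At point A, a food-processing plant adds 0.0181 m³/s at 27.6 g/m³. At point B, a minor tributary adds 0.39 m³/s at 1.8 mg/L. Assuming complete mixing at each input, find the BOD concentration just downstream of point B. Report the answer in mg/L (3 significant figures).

1.29 mg/L

After input A: C = (1.1·0.681 + 0.0181·27.6) / 1.118 = 1.117 mg/L.
After input B: C = (1.118·1.117 + 0.39·1.8) / 1.508 = 1.293 mg/L.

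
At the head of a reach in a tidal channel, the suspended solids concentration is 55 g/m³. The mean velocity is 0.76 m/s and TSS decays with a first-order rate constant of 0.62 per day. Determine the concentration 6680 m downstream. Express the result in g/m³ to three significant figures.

Travel time t = 6680 m / 0.76 m/s = 6680/0.76 = 8789 s = 0.1017 d.
First-order decay: C = 55·exp(−0.62·0.1017) = 55·0.9389 = 51.64 g/m³.

51.6 g/m³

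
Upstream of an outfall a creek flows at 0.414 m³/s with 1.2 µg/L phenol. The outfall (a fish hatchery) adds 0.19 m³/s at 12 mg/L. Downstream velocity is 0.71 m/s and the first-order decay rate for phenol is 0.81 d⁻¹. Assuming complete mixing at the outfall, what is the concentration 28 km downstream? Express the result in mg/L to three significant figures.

2.61 mg/L

1.2 µg/L = 0.0012 mg/L.
After complete mixing, C₀ = (0.19·12 + 0.414·0.0012) / 0.604 = 3.776 mg/L.
Travel time t = 2.8e+04 m / 0.71 m/s = 3.944e+04 s = 0.4564 d.
C = 3.776·exp(−0.81·0.4564) = 3.776·0.6909 = 2.609 mg/L.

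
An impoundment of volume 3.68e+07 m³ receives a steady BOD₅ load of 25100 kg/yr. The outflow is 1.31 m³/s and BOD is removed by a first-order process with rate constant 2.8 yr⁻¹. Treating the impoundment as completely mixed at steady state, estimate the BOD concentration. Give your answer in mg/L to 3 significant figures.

0.174 mg/L

Outflow Q = 1.31 m³/s × 3.156e+07 s/yr = 4.134e+07 m³/yr.
Steady-state CSTR mass balance: W = Q·C + k·V·C, so C = W/(Q + kV).
Q + kV = 4.134e+07 + 2.8·3.68e+07 = 1.444e+08 m³/yr.
C = 25100/1.444e+08 = 0.0001738 kg/m³ = 0.1738 mg/L.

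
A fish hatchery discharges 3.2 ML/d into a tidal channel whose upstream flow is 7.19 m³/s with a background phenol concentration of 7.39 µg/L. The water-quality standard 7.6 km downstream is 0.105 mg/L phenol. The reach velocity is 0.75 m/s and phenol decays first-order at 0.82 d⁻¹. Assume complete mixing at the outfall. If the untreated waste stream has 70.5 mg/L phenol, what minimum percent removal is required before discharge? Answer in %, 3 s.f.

70.0 %

3.2 ML/d = 0.03704 m³/s.
7.39 µg/L = 0.00739 mg/L.
Travel time to the compliance point: t = 7600/0.75 = 1.013e+04 s = 0.1173 d; decay factor exp(−0.82·0.1173) = 0.9083.
So the concentration just after mixing may be at most 0.105/0.9083 = 0.1156 mg/L.
Mass balance: 0.1156·7.227 = 0.03704·Cₑ + 7.19·0.00739.
Cₑ = (0.8354 − 0.05313) / 0.03704 = 21.12 mg/L.
Required removal = 1 − 21.12/70.5 = 70.04 %.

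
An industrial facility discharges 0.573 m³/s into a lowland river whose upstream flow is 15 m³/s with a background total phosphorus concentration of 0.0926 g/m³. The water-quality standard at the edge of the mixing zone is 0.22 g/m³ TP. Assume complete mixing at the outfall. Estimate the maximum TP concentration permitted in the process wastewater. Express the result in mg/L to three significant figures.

3.56 mg/L

Mass balance: 0.22·15.57 = 0.573·Cₑ + 15·0.0926.
Cₑ = (3.426 − 1.389) / 0.573 = 3.555 mg/L.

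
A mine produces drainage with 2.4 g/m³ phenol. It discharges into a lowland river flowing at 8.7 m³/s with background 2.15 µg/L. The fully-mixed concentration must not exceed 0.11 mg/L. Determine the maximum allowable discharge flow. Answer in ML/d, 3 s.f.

35.4 ML/d

2.15 µg/L = 0.00215 mg/L.
Mass balance at complete mixing: C_std·(Q_w + Q_r) = Q_w·C_e + Q_r·C_b.
Rearranging, Q_w = Q_r·(C_std − C_b)/(C_e − C_std) = 8.7·(0.11 − 0.00215) / (2.4 − 0.11) = 0.4097 m³/s.
= 35.4 ML/d.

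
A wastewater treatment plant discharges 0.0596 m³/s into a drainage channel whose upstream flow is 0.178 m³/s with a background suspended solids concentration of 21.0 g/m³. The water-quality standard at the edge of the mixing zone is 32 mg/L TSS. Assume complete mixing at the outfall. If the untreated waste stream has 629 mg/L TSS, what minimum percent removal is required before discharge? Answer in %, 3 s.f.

89.7 %

Mass balance: 32·0.2376 = 0.0596·Cₑ + 0.178·21.
Cₑ = (7.603 − 3.738) / 0.0596 = 64.85 mg/L.
Required removal = 1 − 64.85/629 = 89.69 %.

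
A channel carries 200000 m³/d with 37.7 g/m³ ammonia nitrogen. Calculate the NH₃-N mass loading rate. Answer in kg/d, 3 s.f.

200000 m³/d = 2.315 m³/s.
Mass flux = Q·C = 2.315 m³/s × 37.7 g/m³ = 87.27 g/s.
= 87.27 g/s × 86.4 = 7540 kg/d.

7540 kg/d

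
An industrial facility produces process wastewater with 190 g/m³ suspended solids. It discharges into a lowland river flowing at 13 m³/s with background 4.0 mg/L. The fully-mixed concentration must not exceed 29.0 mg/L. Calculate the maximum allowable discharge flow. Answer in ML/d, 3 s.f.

174 ML/d

Mass balance at complete mixing: C_std·(Q_w + Q_r) = Q_w·C_e + Q_r·C_b.
Rearranging, Q_w = Q_r·(C_std − C_b)/(C_e − C_std) = 13·(29 − 4) / (190 − 29) = 2.019 m³/s.
= 174.4 ML/d.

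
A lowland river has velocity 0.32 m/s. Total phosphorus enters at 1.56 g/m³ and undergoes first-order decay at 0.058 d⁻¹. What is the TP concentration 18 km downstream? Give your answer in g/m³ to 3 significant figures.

1.50 g/m³

Travel time t = 18 km / 0.32 m/s = 1.8e+04/0.32 = 5.625e+04 s = 0.651 d.
First-order decay: C = 1.56·exp(−0.058·0.651) = 1.56·0.9629 = 1.502 g/m³.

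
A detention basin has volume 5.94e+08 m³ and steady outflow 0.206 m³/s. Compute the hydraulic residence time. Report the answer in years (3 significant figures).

Q = 0.206 m³/s × 3.156e+07 s/yr = 6.501e+06 m³/yr.
Hydraulic residence time τ = V/Q = 5.94e+08/6.501e+06 = 91.37 yr.

91.4 yr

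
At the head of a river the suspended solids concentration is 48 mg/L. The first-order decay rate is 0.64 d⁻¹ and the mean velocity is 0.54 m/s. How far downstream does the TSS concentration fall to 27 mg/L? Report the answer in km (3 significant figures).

From C = C₀·e^(−kt), t = ln(C₀/C)/k = ln(48/27)/0.64 = 0.5754/0.64 = 0.899 d.
Distance = v·t = 0.54 m/s × 7.767e+04 s = 4.194e+04 m = 41.94 km.

41.9 km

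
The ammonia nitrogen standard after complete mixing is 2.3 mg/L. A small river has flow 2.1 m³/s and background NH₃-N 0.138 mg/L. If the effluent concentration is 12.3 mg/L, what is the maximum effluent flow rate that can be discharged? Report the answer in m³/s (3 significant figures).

0.454 m³/s

Mass balance at complete mixing: C_std·(Q_w + Q_r) = Q_w·C_e + Q_r·C_b.
Rearranging, Q_w = Q_r·(C_std − C_b)/(C_e − C_std) = 2.1·(2.3 − 0.138) / (12.3 − 2.3) = 0.454 m³/s.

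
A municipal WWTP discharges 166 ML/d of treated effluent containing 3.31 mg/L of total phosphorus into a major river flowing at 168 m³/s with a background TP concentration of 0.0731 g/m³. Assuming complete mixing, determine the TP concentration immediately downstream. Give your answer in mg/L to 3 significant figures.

166 ML/d = 1.921 m³/s.
By mass balance at complete mixing, C = (1.921·3.31 + 168·0.0731) / (1.921 + 168) = 18.64/169.9 = 0.1097 mg/L.

0.110 mg/L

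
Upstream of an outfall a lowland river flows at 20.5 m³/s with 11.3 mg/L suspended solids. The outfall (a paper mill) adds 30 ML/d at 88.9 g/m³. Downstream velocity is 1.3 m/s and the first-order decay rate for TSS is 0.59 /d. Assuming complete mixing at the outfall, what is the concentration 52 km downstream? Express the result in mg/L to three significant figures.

9.58 mg/L

30 ML/d = 0.3472 m³/s.
After complete mixing, C₀ = (0.3472·88.9 + 20.5·11.3) / 20.85 = 12.59 mg/L.
Travel time t = 5.2e+04 m / 1.3 m/s = 4e+04 s = 0.463 d.
C = 12.59·exp(−0.59·0.463) = 12.59·0.761 = 9.583 mg/L.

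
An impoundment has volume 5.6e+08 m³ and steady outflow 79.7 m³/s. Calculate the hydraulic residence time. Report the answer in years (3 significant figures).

0.223 yr

Q = 79.7 m³/s × 3.156e+07 s/yr = 2.515e+09 m³/yr.
Hydraulic residence time τ = V/Q = 5.6e+08/2.515e+09 = 0.2227 yr.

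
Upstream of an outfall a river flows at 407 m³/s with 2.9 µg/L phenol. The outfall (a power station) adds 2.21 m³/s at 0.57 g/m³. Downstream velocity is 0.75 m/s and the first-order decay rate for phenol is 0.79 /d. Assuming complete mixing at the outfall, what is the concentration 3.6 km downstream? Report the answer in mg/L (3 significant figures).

2.9 µg/L = 0.0029 mg/L.
After complete mixing, C₀ = (2.21·0.57 + 407·0.0029) / 409.2 = 0.005963 mg/L.
Travel time t = 3600 m / 0.75 m/s = 4800 s = 0.05556 d.
C = 0.005963·exp(−0.79·0.05556) = 0.005963·0.9571 = 0.005707 mg/L.

0.00571 mg/L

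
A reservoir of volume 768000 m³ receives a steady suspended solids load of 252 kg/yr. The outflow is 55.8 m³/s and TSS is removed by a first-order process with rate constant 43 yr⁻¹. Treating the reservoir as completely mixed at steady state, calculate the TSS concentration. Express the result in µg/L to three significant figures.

0.140 µg/L

Outflow Q = 55.8 m³/s × 3.156e+07 s/yr = 1.761e+09 m³/yr.
Steady-state CSTR mass balance: W = Q·C + k·V·C, so C = W/(Q + kV).
Q + kV = 1.761e+09 + 43·768000 = 1.794e+09 m³/yr.
C = 252/1.794e+09 = 1.405e-07 kg/m³ = 0.0001405 mg/L = 0.1405 µg/L.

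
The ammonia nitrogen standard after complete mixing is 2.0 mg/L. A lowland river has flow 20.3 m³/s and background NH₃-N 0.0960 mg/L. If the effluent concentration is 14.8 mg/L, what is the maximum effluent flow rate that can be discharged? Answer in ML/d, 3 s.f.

261 ML/d

Mass balance at complete mixing: C_std·(Q_w + Q_r) = Q_w·C_e + Q_r·C_b.
Rearranging, Q_w = Q_r·(C_std − C_b)/(C_e − C_std) = 20.3·(2 − 0.096) / (14.8 − 2) = 3.02 m³/s.
= 260.9 ML/d.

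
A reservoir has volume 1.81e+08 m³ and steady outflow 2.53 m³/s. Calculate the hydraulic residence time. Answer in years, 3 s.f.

Q = 2.53 m³/s × 3.156e+07 s/yr = 7.984e+07 m³/yr.
Hydraulic residence time τ = V/Q = 1.81e+08/7.984e+07 = 2.267 yr.

2.27 yr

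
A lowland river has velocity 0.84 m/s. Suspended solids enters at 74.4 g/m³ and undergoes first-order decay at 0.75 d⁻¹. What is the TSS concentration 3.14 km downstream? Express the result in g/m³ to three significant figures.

72.0 g/m³

Travel time t = 3.14 km / 0.84 m/s = 3140/0.84 = 3738 s = 0.04326 d.
First-order decay: C = 74.4·exp(−0.75·0.04326) = 74.4·0.9681 = 72.02 g/m³.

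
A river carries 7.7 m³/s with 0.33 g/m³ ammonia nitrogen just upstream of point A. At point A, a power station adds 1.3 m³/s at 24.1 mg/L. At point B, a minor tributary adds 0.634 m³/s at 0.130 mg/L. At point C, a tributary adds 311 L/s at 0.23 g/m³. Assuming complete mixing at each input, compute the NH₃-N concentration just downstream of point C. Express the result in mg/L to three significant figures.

After input A: C = (7.7·0.33 + 1.3·24.1) / 9 = 3.763 mg/L.
After input B: C = (9·3.763 + 0.634·0.13) / 9.634 = 3.524 mg/L.
311 L/s = 0.311 m³/s.
After input C: C = (9.634·3.524 + 0.311·0.23) / 9.945 = 3.421 mg/L.

3.42 mg/L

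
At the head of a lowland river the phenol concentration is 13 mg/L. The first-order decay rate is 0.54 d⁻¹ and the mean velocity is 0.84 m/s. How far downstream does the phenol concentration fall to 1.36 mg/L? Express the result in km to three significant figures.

From C = C₀·e^(−kt), t = ln(C₀/C)/k = ln(13/1.36)/0.54 = 2.257/0.54 = 4.18 d.
Distance = v·t = 0.84 m/s × 3.612e+05 s = 3.034e+05 m = 303.4 km.

303 km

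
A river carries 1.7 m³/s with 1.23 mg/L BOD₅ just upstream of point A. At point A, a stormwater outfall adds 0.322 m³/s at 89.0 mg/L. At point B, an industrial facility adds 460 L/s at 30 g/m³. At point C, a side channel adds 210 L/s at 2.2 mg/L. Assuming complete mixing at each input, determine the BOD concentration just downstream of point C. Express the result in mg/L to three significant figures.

After input A: C = (1.7·1.23 + 0.322·89) / 2.022 = 15.21 mg/L.
460 L/s = 0.46 m³/s.
After input B: C = (2.022·15.21 + 0.46·30) / 2.482 = 17.95 mg/L.
210 L/s = 0.21 m³/s.
After input C: C = (2.482·17.95 + 0.21·2.2) / 2.692 = 16.72 mg/L.

16.7 mg/L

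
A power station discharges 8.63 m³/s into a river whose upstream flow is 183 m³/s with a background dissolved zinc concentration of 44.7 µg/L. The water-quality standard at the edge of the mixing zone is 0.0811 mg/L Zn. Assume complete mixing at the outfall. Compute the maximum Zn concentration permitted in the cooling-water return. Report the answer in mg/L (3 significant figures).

0.853 mg/L

44.7 µg/L = 0.0447 mg/L.
Mass balance: 0.0811·191.6 = 8.63·Cₑ + 183·0.0447.
Cₑ = (15.54 − 8.18) / 8.63 = 0.853 mg/L.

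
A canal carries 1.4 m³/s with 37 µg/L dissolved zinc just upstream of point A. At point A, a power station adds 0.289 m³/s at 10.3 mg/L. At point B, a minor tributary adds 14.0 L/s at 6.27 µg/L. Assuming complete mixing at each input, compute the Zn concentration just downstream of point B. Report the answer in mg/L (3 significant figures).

1.78 mg/L

37 µg/L = 0.037 mg/L.
After input A: C = (1.4·0.037 + 0.289·10.3) / 1.689 = 1.793 mg/L.
14.0 L/s = 0.014 m³/s.
6.27 µg/L = 0.00627 mg/L.
After input B: C = (1.689·1.793 + 0.014·0.00627) / 1.703 = 1.778 mg/L.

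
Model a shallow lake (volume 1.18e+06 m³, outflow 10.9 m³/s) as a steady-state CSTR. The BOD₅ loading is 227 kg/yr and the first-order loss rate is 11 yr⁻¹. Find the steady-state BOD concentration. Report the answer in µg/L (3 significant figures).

Outflow Q = 10.9 m³/s × 3.156e+07 s/yr = 3.44e+08 m³/yr.
Steady-state CSTR mass balance: W = Q·C + k·V·C, so C = W/(Q + kV).
Q + kV = 3.44e+08 + 11·1.18e+06 = 3.57e+08 m³/yr.
C = 227/3.57e+08 = 6.359e-07 kg/m³ = 0.0006359 mg/L = 0.6359 µg/L.

0.636 µg/L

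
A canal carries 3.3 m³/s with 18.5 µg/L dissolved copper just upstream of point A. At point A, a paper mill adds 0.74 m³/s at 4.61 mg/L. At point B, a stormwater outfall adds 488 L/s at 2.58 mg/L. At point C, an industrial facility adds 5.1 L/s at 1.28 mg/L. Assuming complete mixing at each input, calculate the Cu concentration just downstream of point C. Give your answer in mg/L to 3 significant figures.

18.5 µg/L = 0.0185 mg/L.
After input A: C = (3.3·0.0185 + 0.74·4.61) / 4.04 = 0.8595 mg/L.
488 L/s = 0.488 m³/s.
After input B: C = (4.04·0.8595 + 0.488·2.58) / 4.528 = 1.045 mg/L.
5.1 L/s = 0.0051 m³/s.
After input C: C = (4.528·1.045 + 0.0051·1.28) / 4.533 = 1.045 mg/L.

1.05 mg/L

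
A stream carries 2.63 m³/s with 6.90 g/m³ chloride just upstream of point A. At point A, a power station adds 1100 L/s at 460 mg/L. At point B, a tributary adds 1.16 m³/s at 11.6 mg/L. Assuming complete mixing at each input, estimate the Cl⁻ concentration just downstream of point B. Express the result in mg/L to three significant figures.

110 mg/L

1100 L/s = 1.1 m³/s.
After input A: C = (2.63·6.9 + 1.1·460) / 3.73 = 140.5 mg/L.
After input B: C = (3.73·140.5 + 1.16·11.6) / 4.89 = 109.9 mg/L.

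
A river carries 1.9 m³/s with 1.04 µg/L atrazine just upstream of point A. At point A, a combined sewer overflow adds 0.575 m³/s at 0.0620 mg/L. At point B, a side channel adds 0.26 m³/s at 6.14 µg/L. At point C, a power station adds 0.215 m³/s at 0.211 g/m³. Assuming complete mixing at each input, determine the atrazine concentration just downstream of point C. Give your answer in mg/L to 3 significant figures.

0.0287 mg/L

1.04 µg/L = 0.00104 mg/L.
After input A: C = (1.9·0.00104 + 0.575·0.062) / 2.475 = 0.0152 mg/L.
6.14 µg/L = 0.00614 mg/L.
After input B: C = (2.475·0.0152 + 0.26·0.00614) / 2.735 = 0.01434 mg/L.
After input C: C = (2.735·0.01434 + 0.215·0.211) / 2.95 = 0.02867 mg/L.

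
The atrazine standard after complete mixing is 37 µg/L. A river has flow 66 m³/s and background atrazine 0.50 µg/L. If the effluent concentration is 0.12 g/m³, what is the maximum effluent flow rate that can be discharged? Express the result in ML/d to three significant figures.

0.50 µg/L = 0.0005 mg/L.
37 µg/L = 0.037 mg/L.
Mass balance at complete mixing: C_std·(Q_w + Q_r) = Q_w·C_e + Q_r·C_b.
Rearranging, Q_w = Q_r·(C_std − C_b)/(C_e − C_std) = 66·(0.037 − 0.0005) / (0.12 − 0.037) = 29.02 m³/s.
= 2508 ML/d.

2510 ML/d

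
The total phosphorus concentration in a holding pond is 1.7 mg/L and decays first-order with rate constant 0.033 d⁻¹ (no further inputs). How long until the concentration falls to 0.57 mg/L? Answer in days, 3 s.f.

33.1 d

t = ln(C₀/C)/k = ln(1.7/0.57)/0.033 = 1.093/0.033 = 33.11 d.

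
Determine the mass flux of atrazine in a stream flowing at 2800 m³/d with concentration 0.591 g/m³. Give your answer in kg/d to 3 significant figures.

1.65 kg/d

2800 m³/d = 0.03241 m³/s.
Mass flux = Q·C = 0.03241 m³/s × 0.591 g/m³ = 0.01915 g/s.
= 0.01915 g/s × 86.4 = 1.655 kg/d.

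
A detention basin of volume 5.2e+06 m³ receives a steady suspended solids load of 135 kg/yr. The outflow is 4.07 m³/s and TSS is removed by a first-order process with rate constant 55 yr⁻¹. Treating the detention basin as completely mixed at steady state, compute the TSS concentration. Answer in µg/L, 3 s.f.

0.326 µg/L

Outflow Q = 4.07 m³/s × 3.156e+07 s/yr = 1.284e+08 m³/yr.
Steady-state CSTR mass balance: W = Q·C + k·V·C, so C = W/(Q + kV).
Q + kV = 1.284e+08 + 55·5.2e+06 = 4.144e+08 m³/yr.
C = 135/4.144e+08 = 3.257e-07 kg/m³ = 0.0003257 mg/L = 0.3257 µg/L.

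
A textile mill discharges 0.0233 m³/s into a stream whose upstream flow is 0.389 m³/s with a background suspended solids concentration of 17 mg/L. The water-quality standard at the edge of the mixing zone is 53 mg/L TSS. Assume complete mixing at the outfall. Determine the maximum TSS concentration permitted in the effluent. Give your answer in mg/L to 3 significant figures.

654 mg/L

Mass balance: 53·0.4123 = 0.0233·Cₑ + 0.389·17.
Cₑ = (21.85 − 6.613) / 0.0233 = 654 mg/L.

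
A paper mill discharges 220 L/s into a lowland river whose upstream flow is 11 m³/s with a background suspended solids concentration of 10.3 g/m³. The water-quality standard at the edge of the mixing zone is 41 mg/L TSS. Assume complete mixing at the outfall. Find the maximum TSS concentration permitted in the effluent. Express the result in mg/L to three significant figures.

1580 mg/L

220 L/s = 0.22 m³/s.
Mass balance: 41·11.22 = 0.22·Cₑ + 11·10.3.
Cₑ = (460 − 113.3) / 0.22 = 1576 mg/L.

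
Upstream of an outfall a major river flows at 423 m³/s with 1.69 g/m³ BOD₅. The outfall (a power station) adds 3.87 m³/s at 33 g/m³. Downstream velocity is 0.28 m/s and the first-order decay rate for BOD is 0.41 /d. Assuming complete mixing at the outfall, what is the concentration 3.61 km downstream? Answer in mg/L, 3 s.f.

1.86 mg/L

After complete mixing, C₀ = (3.87·33 + 423·1.69) / 426.9 = 1.974 mg/L.
Travel time t = 3610 m / 0.28 m/s = 1.289e+04 s = 0.1492 d.
C = 1.974·exp(−0.41·0.1492) = 1.974·0.9407 = 1.857 mg/L.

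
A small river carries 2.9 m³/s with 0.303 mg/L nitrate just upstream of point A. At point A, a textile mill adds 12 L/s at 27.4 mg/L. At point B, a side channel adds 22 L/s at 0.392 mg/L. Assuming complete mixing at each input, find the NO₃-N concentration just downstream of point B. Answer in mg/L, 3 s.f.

0.414 mg/L

12 L/s = 0.012 m³/s.
After input A: C = (2.9·0.303 + 0.012·27.4) / 2.912 = 0.4147 mg/L.
22 L/s = 0.022 m³/s.
After input B: C = (2.912·0.4147 + 0.022·0.392) / 2.934 = 0.4145 mg/L.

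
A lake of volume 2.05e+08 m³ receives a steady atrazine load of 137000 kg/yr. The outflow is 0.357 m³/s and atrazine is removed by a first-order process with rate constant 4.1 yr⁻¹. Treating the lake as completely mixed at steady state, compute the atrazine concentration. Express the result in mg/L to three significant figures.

Outflow Q = 0.357 m³/s × 3.156e+07 s/yr = 1.127e+07 m³/yr.
Steady-state CSTR mass balance: W = Q·C + k·V·C, so C = W/(Q + kV).
Q + kV = 1.127e+07 + 4.1·2.05e+08 = 8.518e+08 m³/yr.
C = 137000/8.518e+08 = 0.0001608 kg/m³ = 0.1608 mg/L.

0.161 mg/L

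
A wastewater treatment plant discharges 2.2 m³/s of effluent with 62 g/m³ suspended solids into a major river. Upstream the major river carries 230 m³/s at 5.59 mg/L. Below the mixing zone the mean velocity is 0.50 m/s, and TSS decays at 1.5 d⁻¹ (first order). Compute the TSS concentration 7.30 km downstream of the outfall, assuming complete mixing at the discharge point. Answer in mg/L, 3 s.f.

After complete mixing, C₀ = (2.2·62 + 230·5.59) / 232.2 = 6.124 mg/L.
Travel time t = 7300 m / 0.50 m/s = 1.46e+04 s = 0.169 d.
C = 6.124·exp(−1.5·0.169) = 6.124·0.7761 = 4.753 mg/L.

4.75 mg/L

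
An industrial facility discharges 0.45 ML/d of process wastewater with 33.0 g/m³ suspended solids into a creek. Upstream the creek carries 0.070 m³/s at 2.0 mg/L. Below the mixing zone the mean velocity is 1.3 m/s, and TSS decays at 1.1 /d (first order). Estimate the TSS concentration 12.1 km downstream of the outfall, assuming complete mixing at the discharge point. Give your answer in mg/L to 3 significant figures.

0.45 ML/d = 0.005208 m³/s.
After complete mixing, C₀ = (0.005208·33 + 0.07·2) / 0.07521 = 4.147 mg/L.
Travel time t = 1.21e+04 m / 1.3 m/s = 9308 s = 0.1077 d.
C = 4.147·exp(−1.1·0.1077) = 4.147·0.8883 = 3.683 mg/L.

3.68 mg/L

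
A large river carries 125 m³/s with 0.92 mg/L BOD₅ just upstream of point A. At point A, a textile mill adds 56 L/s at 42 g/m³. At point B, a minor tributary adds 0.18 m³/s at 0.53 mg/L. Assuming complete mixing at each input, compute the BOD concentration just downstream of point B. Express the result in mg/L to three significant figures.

56 L/s = 0.056 m³/s.
After input A: C = (125·0.92 + 0.056·42) / 125.1 = 0.9384 mg/L.
After input B: C = (125.1·0.9384 + 0.18·0.53) / 125.2 = 0.9378 mg/L.

0.938 mg/L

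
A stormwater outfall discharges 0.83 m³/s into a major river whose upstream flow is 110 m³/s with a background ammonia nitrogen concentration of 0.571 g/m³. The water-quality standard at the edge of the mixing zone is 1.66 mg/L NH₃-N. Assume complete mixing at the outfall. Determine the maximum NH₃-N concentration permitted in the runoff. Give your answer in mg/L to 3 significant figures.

146 mg/L

Mass balance: 1.66·110.8 = 0.83·Cₑ + 110·0.571.
Cₑ = (184 − 62.81) / 0.83 = 146 mg/L.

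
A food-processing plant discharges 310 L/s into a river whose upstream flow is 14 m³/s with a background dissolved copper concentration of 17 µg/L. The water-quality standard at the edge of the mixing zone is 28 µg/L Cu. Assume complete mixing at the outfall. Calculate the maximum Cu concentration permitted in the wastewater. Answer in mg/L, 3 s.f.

0.525 mg/L

310 L/s = 0.31 m³/s.
17 µg/L = 0.017 mg/L.
28 µg/L = 0.028 mg/L.
Mass balance: 0.028·14.31 = 0.31·Cₑ + 14·0.017.
Cₑ = (0.4007 − 0.238) / 0.31 = 0.5248 mg/L.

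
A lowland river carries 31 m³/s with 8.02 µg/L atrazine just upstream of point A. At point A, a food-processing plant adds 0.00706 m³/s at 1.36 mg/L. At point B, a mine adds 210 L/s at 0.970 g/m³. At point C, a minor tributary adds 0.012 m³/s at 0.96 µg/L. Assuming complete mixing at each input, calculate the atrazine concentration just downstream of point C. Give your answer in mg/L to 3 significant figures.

0.0148 mg/L

8.02 µg/L = 0.00802 mg/L.
After input A: C = (31·0.00802 + 0.00706·1.36) / 31.01 = 0.008328 mg/L.
210 L/s = 0.21 m³/s.
After input B: C = (31.01·0.008328 + 0.21·0.97) / 31.22 = 0.0148 mg/L.
0.96 µg/L = 0.00096 mg/L.
After input C: C = (31.22·0.0148 + 0.012·0.00096) / 31.23 = 0.01479 mg/L.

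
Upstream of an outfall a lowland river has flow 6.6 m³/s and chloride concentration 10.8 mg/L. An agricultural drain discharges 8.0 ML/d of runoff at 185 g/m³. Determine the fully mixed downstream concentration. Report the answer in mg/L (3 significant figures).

8.0 ML/d = 0.09259 m³/s.
Conservation of mass across the mixing zone: C = (0.09259·185 + 6.6·10.8) / (0.09259 + 6.6) = 88.41/6.693 = 13.21 mg/L.

13.2 mg/L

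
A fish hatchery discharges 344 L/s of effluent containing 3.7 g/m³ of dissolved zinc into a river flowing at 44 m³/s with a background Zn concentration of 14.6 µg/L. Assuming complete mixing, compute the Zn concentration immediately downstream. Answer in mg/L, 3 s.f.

344 L/s = 0.344 m³/s.
14.6 µg/L = 0.0146 mg/L.
Flow-weighted mixing gives C = (0.344·3.7 + 44·0.0146) / (0.344 + 44) = 1.915/44.34 = 0.04319 mg/L.

0.0432 mg/L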